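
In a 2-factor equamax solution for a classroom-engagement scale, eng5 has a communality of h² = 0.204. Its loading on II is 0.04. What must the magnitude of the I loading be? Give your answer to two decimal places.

0.45

Under orthogonal rotation h² = Σλ², so λ_I² = h² − (0.0016) = 0.204 − 0.0016 = 0.2024.
|λ| = √0.2024 = 0.4499.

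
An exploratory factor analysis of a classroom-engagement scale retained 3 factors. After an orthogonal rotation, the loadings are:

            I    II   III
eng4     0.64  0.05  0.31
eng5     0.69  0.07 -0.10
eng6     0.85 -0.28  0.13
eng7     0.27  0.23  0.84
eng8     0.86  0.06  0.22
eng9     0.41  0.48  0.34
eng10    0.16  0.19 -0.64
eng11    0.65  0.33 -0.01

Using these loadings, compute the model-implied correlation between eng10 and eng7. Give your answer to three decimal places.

r̂ = Σ λ_i·λ_j across factors = (0.16)(0.27) + (0.19)(0.23) + (-0.64)(0.84)
  = +0.0432 +0.0437 -0.5376 = -0.4507

-0.451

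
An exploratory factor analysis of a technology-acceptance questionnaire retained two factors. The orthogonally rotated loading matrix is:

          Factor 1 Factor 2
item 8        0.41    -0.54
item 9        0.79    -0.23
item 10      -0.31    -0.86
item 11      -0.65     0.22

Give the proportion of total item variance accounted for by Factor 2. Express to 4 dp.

0.2831

SS loadings for Factor 2 = (-0.54)² + (-0.23)² + (-0.86)² + 0.22² = 1.1325
Proportion of variance = 1.1325 / 4 = 0.2831.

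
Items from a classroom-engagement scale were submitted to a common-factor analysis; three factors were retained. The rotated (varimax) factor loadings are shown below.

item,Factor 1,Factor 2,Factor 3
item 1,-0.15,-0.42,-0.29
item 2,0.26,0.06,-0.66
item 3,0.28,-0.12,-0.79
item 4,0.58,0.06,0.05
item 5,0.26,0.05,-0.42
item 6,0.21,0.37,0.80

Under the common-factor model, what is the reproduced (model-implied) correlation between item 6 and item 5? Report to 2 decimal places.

-0.26

r̂ = Σ λ_i·λ_j across factors = (0.21)(0.26) + (0.37)(0.05) + (0.80)(-0.42)
  = +0.0546 +0.0185 -0.3360 = -0.2629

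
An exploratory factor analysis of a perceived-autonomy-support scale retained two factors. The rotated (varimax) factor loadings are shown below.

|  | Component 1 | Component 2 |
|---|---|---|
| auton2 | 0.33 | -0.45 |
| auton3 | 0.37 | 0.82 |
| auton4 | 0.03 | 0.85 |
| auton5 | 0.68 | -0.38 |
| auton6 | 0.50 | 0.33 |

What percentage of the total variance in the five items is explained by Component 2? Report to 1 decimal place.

SS loadings for Component 2 = (-0.45)² + 0.82² + 0.85² + (-0.38)² + 0.33² = 1.8507
With 5 standardized items, total variance = 5. Proportion = 1.8507/5 = 0.3701 → 37.01%.

37.0%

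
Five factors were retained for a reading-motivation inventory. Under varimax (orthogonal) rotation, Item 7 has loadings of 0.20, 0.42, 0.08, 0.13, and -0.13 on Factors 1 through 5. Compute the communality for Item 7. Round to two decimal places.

h² = 0.20² + 0.42² + 0.08² + 0.13² + (-0.13)² = 0.0400 + 0.1764 + 0.0064 + 0.0169 + 0.0169 = 0.2566

0.26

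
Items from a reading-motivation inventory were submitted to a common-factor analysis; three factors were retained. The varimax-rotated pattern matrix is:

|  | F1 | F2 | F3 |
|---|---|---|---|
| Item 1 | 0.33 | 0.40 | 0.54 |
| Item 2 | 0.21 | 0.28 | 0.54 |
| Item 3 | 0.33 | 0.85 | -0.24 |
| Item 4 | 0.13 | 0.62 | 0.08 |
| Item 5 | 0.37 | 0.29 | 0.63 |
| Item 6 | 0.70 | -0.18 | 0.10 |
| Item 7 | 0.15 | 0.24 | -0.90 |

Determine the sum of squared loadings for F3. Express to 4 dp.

1.8641

SS loadings for F3 = 0.54² + 0.54² + (-0.24)² + 0.08² + 0.63² + 0.10² + (-0.90)² = 0.2916 + 0.2916 + 0.0576 + 0.0064 + 0.3969 + 0.0100 + 0.8100 = 1.8641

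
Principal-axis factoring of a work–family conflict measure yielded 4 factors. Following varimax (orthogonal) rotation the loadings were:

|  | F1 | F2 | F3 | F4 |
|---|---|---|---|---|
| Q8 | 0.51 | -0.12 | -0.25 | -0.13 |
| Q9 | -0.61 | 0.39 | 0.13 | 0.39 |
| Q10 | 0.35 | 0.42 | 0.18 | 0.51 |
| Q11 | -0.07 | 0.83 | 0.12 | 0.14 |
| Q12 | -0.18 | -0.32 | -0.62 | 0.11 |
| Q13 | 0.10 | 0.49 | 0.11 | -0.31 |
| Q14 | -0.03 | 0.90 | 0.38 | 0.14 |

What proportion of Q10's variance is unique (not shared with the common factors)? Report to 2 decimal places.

h² = 0.35² + 0.42² + 0.18² + 0.51² = 0.1225 + 0.1764 + 0.0324 + 0.2601 = 0.5914
Uniqueness u² = 1 − h² = 1 − 0.5914 = 0.4086

0.41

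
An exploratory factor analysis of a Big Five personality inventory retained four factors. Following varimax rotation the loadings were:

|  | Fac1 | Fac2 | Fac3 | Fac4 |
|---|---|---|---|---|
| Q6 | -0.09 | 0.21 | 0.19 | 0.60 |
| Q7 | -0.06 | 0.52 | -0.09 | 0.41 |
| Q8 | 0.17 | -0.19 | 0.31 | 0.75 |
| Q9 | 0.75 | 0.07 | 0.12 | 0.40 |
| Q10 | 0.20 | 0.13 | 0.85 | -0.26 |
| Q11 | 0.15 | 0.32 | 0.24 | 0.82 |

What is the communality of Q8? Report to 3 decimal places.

0.724

h² = 0.17² + (-0.19)² + 0.31² + 0.75² = 0.0289 + 0.0361 + 0.0961 + 0.5625 = 0.7236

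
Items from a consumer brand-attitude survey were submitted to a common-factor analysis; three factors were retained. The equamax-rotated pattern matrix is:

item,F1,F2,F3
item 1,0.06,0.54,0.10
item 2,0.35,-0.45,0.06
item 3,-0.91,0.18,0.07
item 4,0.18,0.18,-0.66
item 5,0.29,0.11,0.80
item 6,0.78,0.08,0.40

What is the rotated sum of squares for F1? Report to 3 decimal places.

1.679

SS loadings for F1 = 0.06² + 0.35² + (-0.91)² + 0.18² + 0.29² + 0.78² = 0.0036 + 0.1225 + 0.8281 + 0.0324 + 0.0841 + 0.6084 = 1.6791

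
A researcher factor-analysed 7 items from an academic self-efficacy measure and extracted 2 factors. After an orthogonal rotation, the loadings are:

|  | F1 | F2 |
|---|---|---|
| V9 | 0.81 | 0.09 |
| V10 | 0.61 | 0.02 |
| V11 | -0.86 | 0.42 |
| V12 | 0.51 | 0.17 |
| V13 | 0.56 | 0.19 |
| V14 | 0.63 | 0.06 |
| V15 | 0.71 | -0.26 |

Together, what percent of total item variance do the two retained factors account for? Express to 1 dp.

SS loadings by factor: 3.2425, 0.3211; total = 3.5636.
Total variance with 7 standardized items is 7, so the solution explains 3.5636/7 = 0.5091 = 50.91%.

50.9%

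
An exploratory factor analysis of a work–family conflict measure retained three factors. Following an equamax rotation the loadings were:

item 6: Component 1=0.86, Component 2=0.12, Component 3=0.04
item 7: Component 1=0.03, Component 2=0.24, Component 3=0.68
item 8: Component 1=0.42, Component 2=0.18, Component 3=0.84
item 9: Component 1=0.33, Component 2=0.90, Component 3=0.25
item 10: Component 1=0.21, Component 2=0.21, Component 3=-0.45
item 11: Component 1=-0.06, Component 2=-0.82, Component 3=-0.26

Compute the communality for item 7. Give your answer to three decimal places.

0.521

h² = 0.03² + 0.24² + 0.68² = 0.0009 + 0.0576 + 0.4624 = 0.5209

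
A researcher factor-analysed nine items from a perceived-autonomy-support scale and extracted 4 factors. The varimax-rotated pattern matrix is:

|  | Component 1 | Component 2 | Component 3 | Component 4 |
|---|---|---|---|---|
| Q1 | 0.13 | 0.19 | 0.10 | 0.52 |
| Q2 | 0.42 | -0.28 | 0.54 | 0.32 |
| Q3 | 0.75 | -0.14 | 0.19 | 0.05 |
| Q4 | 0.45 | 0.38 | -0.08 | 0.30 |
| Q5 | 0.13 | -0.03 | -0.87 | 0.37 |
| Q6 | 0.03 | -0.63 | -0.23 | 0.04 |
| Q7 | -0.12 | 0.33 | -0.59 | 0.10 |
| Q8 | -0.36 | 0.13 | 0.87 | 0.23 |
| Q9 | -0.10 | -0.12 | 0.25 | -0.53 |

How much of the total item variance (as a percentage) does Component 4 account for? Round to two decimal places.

SS loadings for Component 4 = 0.52² + 0.32² + 0.05² + 0.30² + 0.37² + 0.04² + 0.10² + 0.23² + (-0.53)² = 0.9476
With 9 standardized items, total variance = 9. Proportion = 0.9476/9 = 0.1053 → 10.53%.

10.53%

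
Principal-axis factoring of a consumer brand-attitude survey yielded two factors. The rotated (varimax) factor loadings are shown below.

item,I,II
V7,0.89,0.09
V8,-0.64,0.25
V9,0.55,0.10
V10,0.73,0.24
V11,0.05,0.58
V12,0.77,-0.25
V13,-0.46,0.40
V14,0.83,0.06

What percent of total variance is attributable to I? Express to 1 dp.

44.2%

SS loadings for I = 0.89² + (-0.64)² + 0.55² + 0.73² + 0.05² + 0.77² + (-0.46)² + 0.83² = 3.5330
With 8 standardized items, total variance = 8. Proportion = 3.5330/8 = 0.4416 → 44.16%.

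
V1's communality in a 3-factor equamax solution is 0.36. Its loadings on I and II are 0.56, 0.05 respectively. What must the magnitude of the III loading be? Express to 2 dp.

Under orthogonal rotation h² = Σλ², so λ_III² = h² − (0.3161) = 0.36 − 0.3161 = 0.0439.
|λ| = √0.0439 = 0.2095.

0.21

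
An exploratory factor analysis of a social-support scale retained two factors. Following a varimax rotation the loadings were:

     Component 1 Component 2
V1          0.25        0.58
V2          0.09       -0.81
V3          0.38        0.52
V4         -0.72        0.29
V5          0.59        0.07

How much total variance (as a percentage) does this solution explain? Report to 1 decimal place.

Communalities: 0.3989, 0.6642, 0.4148, 0.6025, 0.3530; Σh² = 2.4334.
Total variance with 5 standardized items is 5, so the solution explains 2.4334/5 = 0.4867 = 48.67%.

48.7%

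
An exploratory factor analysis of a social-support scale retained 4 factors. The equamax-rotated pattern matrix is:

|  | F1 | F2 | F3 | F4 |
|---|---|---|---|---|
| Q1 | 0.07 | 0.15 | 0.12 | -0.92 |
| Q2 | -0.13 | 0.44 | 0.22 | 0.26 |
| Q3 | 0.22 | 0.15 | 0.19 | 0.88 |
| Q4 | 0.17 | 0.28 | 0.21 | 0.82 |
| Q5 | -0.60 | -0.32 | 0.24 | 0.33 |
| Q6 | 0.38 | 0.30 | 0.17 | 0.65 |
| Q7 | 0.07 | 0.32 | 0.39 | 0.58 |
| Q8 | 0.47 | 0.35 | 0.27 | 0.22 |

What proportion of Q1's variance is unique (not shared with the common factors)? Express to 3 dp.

h² = 0.07² + 0.15² + 0.12² + (-0.92)² = 0.0049 + 0.0225 + 0.0144 + 0.8464 = 0.8882
Uniqueness u² = 1 − h² = 1 − 0.8882 = 0.1118

0.112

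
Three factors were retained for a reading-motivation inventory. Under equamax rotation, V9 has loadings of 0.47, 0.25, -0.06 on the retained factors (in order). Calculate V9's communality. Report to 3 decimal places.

h² = 0.47² + 0.25² + (-0.06)² = 0.2209 + 0.0625 + 0.0036 = 0.2870

0.287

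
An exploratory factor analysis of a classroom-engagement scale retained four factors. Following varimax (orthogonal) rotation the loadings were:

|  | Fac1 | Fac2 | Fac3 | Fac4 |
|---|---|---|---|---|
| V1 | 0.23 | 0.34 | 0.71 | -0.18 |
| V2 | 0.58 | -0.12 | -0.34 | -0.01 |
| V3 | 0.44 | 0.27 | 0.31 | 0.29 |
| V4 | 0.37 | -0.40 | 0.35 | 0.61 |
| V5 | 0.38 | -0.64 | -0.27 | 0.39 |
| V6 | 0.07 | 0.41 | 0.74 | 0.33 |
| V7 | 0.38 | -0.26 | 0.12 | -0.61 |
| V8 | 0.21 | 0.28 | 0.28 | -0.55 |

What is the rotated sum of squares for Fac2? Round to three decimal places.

SS loadings for Fac2 = 0.34² + (-0.12)² + 0.27² + (-0.40)² + (-0.64)² + 0.41² + (-0.26)² + 0.28² = 0.1156 + 0.0144 + 0.0729 + 0.1600 + 0.4096 + 0.1681 + 0.0676 + 0.0784 = 1.0866

1.087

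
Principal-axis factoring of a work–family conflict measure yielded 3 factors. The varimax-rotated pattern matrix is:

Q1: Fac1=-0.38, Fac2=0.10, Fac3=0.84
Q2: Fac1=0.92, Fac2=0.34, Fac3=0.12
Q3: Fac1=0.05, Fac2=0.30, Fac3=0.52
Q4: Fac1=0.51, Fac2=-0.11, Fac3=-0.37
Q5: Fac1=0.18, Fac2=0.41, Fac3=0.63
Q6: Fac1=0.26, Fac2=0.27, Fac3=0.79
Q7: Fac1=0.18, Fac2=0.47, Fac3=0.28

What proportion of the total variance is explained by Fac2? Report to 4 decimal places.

SS loadings for Fac2 = 0.10² + 0.34² + 0.30² + (-0.11)² + 0.41² + 0.27² + 0.47² = 0.6896
Proportion of variance = 0.6896 / 7 = 0.0985.

0.0985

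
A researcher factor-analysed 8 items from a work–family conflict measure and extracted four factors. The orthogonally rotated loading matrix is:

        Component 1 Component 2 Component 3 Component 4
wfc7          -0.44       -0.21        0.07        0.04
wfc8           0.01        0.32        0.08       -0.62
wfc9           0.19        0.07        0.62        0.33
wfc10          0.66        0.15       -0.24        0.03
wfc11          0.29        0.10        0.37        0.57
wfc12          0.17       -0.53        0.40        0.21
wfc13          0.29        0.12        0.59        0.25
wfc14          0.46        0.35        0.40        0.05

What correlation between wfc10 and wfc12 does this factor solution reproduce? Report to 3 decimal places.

r̂ = Σ λ_i·λ_j across factors = (0.66)(0.17) + (0.15)(-0.53) + (-0.24)(0.40) + (0.03)(0.21)
  = +0.1122 -0.0795 -0.0960 +0.0063 = -0.0570

-0.057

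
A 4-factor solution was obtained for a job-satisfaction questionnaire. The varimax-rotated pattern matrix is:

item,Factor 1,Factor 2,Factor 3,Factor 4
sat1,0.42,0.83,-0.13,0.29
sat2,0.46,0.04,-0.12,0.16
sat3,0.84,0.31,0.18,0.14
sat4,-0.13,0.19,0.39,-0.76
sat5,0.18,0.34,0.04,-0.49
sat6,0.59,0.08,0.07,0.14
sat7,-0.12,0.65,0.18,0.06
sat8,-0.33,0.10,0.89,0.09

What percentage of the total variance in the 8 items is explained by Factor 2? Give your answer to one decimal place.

SS loadings for Factor 2 = 0.83² + 0.04² + 0.31² + 0.19² + 0.34² + 0.08² + 0.65² + 0.10² = 1.3772
With 8 standardized items, total variance = 8. Proportion = 1.3772/8 = 0.1721 → 17.21%.

17.2%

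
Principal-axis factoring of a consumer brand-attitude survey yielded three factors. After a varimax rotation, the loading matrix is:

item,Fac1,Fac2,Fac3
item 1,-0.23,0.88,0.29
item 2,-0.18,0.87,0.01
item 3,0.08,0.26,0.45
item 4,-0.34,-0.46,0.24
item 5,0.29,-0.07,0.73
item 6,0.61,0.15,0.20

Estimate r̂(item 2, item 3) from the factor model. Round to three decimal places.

0.216

r̂ = Σ λ_i·λ_j across factors = (-0.18)(0.08) + (0.87)(0.26) + (0.01)(0.45)
  = -0.0144 +0.2262 +0.0045 = 0.2163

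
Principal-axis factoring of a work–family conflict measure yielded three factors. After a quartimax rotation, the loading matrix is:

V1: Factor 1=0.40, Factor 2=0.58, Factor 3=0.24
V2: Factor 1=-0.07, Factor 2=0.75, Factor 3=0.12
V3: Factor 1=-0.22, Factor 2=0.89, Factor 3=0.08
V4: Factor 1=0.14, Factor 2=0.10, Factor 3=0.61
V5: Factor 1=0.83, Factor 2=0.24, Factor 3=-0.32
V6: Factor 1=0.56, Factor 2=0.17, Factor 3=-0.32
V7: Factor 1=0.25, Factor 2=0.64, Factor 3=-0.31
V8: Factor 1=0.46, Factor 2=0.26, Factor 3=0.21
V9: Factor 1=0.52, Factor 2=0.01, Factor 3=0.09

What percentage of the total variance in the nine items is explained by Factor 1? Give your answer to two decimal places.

19.78%

SS loadings for Factor 1 = 0.40² + (-0.07)² + (-0.22)² + 0.14² + 0.83² + 0.56² + 0.25² + 0.46² + 0.52² = 1.7799
With 9 standardized items, total variance = 9. Proportion = 1.7799/9 = 0.1978 → 19.78%.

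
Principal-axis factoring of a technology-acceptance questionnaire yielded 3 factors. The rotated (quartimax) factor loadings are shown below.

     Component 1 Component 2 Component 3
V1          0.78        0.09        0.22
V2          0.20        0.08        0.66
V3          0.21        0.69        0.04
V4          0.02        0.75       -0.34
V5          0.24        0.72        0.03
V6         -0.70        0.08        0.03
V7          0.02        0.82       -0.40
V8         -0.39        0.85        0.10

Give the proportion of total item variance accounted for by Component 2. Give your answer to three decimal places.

0.372

SS loadings for Component 2 = 0.09² + 0.08² + 0.69² + 0.75² + 0.72² + 0.08² + 0.82² + 0.85² = 2.9728
Proportion of variance = 2.9728 / 8 = 0.3716.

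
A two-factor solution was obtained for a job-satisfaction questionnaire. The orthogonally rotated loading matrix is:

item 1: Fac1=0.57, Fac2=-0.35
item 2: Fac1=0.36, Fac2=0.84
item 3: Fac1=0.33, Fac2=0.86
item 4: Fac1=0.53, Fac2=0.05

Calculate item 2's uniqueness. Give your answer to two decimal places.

h² = 0.36² + 0.84² = 0.1296 + 0.7056 = 0.8352
Uniqueness u² = 1 − h² = 1 − 0.8352 = 0.1648

0.16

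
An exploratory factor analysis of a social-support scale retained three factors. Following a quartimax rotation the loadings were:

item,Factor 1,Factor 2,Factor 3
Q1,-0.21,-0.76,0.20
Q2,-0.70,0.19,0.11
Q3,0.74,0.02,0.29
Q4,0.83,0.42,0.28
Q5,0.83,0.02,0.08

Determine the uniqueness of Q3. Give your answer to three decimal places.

0.368

h² = 0.74² + 0.02² + 0.29² = 0.5476 + 0.0004 + 0.0841 = 0.6321
Uniqueness u² = 1 − h² = 1 − 0.6321 = 0.3679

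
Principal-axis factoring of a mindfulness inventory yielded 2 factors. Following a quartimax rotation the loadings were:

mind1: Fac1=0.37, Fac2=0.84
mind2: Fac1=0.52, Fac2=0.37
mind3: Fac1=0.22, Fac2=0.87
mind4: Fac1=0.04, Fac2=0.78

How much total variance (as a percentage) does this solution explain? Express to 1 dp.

SS loadings by factor: 0.4573, 2.2078; total = 2.6651.
Total variance with 4 standardized items is 4, so the solution explains 2.6651/4 = 0.6663 = 66.63%.

66.6%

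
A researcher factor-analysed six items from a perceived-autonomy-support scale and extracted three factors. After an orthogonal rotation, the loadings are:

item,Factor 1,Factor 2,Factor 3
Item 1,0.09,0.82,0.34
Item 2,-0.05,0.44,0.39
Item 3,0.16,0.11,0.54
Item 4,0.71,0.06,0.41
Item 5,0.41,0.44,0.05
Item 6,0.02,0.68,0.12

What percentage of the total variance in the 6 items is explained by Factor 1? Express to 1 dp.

11.8%

SS loadings for Factor 1 = 0.09² + (-0.05)² + 0.16² + 0.71² + 0.41² + 0.02² = 0.7088
With 6 standardized items, total variance = 6. Proportion = 0.7088/6 = 0.1181 → 11.81%.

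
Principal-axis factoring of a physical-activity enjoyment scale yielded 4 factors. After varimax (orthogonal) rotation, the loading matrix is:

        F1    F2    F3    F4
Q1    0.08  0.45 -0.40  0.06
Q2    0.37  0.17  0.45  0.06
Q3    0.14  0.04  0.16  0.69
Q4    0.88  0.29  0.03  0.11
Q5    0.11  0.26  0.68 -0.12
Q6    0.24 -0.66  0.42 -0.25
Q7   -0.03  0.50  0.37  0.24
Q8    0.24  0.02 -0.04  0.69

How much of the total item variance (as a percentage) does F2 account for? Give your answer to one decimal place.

13.4%

SS loadings for F2 = 0.45² + 0.17² + 0.04² + 0.29² + 0.26² + (-0.66)² + 0.50² + 0.02² = 1.0707
With 8 standardized items, total variance = 8. Proportion = 1.0707/8 = 0.1338 → 13.38%.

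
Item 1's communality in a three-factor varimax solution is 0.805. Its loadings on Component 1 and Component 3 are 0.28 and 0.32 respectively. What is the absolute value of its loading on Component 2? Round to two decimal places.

Under orthogonal rotation h² = Σλ², so λ_Component 2² = h² − (0.1808) = 0.805 − 0.1808 = 0.6242.
|λ| = √0.6242 = 0.7901.

0.79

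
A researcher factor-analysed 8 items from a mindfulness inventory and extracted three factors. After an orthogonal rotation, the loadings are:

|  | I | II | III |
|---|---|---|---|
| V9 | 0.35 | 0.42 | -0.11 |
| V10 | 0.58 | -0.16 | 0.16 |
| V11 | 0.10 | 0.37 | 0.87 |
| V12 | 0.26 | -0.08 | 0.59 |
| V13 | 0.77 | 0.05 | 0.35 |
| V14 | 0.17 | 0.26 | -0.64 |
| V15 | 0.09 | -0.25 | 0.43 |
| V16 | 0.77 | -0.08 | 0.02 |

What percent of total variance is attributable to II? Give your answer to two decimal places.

6.05%

SS loadings for II = 0.42² + (-0.16)² + 0.37² + (-0.08)² + 0.05² + 0.26² + (-0.25)² + (-0.08)² = 0.4843
With 8 standardized items, total variance = 8. Proportion = 0.4843/8 = 0.0605 → 6.05%.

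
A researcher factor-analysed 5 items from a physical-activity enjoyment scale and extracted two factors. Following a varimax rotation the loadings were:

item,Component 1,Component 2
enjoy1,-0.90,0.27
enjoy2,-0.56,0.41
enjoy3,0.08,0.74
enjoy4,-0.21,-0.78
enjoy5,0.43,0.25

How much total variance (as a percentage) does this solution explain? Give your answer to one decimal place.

Communalities: 0.8829, 0.4817, 0.5540, 0.6525, 0.2474; Σh² = 2.8185.
Total variance with 5 standardized items is 5, so the solution explains 2.8185/5 = 0.5637 = 56.37%.

56.4%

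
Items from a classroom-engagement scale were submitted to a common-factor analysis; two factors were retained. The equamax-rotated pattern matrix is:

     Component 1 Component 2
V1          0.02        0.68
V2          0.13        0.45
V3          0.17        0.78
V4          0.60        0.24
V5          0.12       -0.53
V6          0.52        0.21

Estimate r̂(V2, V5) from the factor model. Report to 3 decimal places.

-0.223

r̂ = Σ λ_i·λ_j across factors = (0.13)(0.12) + (0.45)(-0.53)
  = +0.0156 -0.2385 = -0.2229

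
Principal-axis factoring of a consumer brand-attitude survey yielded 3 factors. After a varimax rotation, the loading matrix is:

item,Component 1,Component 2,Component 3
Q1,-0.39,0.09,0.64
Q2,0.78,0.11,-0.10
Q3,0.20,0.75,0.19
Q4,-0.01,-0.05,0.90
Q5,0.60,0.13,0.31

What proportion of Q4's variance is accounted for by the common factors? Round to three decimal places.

h² = (-0.01)² + (-0.05)² + 0.90² = 0.0001 + 0.0025 + 0.8100 = 0.8126

0.813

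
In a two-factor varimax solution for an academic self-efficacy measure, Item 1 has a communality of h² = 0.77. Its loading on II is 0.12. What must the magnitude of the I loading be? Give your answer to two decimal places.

0.87

Under orthogonal rotation h² = Σλ², so λ_I² = h² − (0.0144) = 0.77 − 0.0144 = 0.7556.
|λ| = √0.7556 = 0.8693.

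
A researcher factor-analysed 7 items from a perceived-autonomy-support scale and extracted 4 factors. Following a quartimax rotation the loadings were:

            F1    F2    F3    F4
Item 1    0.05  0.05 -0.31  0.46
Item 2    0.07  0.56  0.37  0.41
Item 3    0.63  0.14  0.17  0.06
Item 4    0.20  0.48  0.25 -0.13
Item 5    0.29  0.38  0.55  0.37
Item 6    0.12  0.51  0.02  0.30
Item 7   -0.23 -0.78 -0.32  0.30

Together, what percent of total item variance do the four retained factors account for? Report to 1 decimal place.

SS loadings by factor: 0.5957, 1.5790, 0.7297, 0.7171; total = 3.6215.
Total variance with 7 standardized items is 7, so the solution explains 3.6215/7 = 0.5174 = 51.74%.

51.7%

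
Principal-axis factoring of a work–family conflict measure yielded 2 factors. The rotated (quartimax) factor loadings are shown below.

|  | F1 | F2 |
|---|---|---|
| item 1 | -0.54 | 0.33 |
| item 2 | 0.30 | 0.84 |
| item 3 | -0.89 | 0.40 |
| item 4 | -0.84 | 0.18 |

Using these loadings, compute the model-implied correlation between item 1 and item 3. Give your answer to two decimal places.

r̂ = Σ λ_i·λ_j across factors = (-0.54)(-0.89) + (0.33)(0.40)
  = +0.4806 +0.1320 = 0.6126

0.61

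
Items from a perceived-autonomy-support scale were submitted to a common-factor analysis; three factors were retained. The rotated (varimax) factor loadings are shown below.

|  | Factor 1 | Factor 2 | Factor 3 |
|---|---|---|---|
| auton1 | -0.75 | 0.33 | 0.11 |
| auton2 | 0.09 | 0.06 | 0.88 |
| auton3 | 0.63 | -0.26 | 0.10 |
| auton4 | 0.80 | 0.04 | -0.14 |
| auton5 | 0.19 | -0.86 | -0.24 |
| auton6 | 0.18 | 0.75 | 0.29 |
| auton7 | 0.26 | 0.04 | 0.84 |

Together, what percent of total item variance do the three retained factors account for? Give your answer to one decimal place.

Communalities: 0.6835, 0.7861, 0.4745, 0.6612, 0.8333, 0.6790, 0.7748; Σh² = 4.8924.
Total variance with 7 standardized items is 7, so the solution explains 4.8924/7 = 0.6989 = 69.89%.

69.9%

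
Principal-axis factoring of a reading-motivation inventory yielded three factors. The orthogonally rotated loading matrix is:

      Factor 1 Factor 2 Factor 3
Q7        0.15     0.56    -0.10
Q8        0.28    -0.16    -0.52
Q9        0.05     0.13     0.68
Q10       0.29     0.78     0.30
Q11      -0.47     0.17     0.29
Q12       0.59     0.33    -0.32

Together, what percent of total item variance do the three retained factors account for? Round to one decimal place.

48.0%

SS loadings by factor: 0.7565, 1.1023, 1.0193; total = 2.8781.
Total variance with 6 standardized items is 6, so the solution explains 2.8781/6 = 0.4797 = 47.97%.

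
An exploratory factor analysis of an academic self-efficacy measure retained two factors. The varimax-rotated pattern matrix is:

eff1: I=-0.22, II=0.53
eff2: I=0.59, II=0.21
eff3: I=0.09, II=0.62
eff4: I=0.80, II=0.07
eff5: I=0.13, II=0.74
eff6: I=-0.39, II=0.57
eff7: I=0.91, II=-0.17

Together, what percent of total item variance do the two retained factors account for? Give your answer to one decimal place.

Communalities: 0.3293, 0.3922, 0.3925, 0.6449, 0.5645, 0.4770, 0.8570; Σh² = 3.6574.
Total variance with 7 standardized items is 7, so the solution explains 3.6574/7 = 0.5225 = 52.25%.

52.2%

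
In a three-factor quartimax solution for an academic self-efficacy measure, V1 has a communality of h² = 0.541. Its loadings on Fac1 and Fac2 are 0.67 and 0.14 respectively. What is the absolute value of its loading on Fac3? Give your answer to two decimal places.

0.27

Under orthogonal rotation h² = Σλ², so λ_Fac3² = h² − (0.4685) = 0.541 − 0.4685 = 0.0725.
|λ| = √0.0725 = 0.2693.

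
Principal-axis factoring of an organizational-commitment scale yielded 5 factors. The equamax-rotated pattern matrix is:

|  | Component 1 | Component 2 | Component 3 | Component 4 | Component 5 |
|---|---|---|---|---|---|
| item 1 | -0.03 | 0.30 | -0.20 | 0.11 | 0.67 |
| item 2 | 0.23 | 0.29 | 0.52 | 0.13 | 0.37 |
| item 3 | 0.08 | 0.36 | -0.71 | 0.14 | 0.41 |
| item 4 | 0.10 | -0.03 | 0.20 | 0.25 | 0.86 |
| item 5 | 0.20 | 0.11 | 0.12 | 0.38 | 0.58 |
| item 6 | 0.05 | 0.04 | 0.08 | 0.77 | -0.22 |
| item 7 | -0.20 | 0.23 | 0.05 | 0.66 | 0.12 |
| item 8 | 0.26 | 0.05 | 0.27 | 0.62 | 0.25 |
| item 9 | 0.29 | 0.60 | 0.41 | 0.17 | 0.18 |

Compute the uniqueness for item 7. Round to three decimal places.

h² = (-0.20)² + 0.23² + 0.05² + 0.66² + 0.12² = 0.0400 + 0.0529 + 0.0025 + 0.4356 + 0.0144 = 0.5454
Uniqueness u² = 1 − h² = 1 − 0.5454 = 0.4546

0.455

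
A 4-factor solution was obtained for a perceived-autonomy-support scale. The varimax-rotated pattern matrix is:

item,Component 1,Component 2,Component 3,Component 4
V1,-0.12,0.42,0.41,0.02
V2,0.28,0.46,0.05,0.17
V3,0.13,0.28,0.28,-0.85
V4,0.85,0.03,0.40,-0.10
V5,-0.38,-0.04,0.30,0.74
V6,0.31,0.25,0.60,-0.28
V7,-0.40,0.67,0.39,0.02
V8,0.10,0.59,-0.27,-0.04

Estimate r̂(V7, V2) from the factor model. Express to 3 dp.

r̂ = Σ λ_i·λ_j across factors = (-0.40)(0.28) + (0.67)(0.46) + (0.39)(0.05) + (0.02)(0.17)
  = -0.1120 +0.3082 +0.0195 +0.0034 = 0.2191

0.219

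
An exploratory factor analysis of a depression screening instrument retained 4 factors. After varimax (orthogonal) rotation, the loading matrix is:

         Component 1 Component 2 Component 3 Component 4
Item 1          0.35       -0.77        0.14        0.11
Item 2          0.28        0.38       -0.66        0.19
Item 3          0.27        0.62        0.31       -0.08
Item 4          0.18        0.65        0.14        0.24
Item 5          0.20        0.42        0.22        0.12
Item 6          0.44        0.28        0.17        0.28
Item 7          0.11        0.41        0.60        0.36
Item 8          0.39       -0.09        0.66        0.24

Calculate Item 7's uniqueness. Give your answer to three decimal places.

0.330

h² = 0.11² + 0.41² + 0.60² + 0.36² = 0.0121 + 0.1681 + 0.3600 + 0.1296 = 0.6698
Uniqueness u² = 1 − h² = 1 − 0.6698 = 0.3302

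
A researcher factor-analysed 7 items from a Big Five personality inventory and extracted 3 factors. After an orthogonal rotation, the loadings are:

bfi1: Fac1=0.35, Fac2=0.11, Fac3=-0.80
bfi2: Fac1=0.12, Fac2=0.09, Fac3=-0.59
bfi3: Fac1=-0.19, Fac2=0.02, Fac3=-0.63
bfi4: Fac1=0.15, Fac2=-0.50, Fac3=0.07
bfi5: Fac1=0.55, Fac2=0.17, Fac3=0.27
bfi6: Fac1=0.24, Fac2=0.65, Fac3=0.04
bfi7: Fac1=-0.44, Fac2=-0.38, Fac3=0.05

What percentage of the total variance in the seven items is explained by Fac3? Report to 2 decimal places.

SS loadings for Fac3 = (-0.80)² + (-0.59)² + (-0.63)² + 0.07² + 0.27² + 0.04² + 0.05² = 1.4669
With 7 standardized items, total variance = 7. Proportion = 1.4669/7 = 0.2096 → 20.96%.

20.96%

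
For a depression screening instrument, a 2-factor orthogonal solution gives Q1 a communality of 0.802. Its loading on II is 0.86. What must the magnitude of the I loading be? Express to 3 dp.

0.250

Under orthogonal rotation h² = Σλ², so λ_I² = h² − (0.7396) = 0.802 − 0.7396 = 0.0624.
|λ| = √0.0624 = 0.2498.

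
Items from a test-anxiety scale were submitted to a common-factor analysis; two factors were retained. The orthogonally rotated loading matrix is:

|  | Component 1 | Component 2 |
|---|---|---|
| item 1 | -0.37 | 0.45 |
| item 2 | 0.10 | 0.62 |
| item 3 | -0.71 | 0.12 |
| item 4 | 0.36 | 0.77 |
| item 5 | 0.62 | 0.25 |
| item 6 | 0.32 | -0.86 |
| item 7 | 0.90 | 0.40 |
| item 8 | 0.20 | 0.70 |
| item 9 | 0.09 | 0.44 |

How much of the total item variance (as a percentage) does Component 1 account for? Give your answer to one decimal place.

SS loadings for Component 1 = (-0.37)² + 0.10² + (-0.71)² + 0.36² + 0.62² + 0.32² + 0.90² + 0.20² + 0.09² = 2.1255
With 9 standardized items, total variance = 9. Proportion = 2.1255/9 = 0.2362 → 23.62%.

23.6%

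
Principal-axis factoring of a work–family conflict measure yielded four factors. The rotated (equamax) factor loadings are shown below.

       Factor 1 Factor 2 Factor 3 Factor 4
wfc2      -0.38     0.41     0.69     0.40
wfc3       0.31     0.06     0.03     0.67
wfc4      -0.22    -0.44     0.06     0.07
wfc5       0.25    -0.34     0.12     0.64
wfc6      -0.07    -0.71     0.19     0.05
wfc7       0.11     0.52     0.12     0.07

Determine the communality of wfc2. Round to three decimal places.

h² = (-0.38)² + 0.41² + 0.69² + 0.40² = 0.1444 + 0.1681 + 0.4761 + 0.1600 = 0.9486

0.949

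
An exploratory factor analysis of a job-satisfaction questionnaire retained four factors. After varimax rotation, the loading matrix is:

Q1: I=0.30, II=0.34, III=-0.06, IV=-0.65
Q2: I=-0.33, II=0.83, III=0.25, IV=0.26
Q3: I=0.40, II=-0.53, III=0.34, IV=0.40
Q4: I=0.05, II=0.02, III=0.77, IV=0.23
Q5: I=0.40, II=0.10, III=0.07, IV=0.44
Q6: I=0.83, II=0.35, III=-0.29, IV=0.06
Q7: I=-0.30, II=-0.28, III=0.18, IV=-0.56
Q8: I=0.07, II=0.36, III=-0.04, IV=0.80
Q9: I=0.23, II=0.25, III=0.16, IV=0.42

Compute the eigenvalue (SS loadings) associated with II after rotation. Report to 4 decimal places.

SS loadings for II = 0.34² + 0.83² + (-0.53)² + 0.02² + 0.10² + 0.35² + (-0.28)² + 0.36² + 0.25² = 0.1156 + 0.6889 + 0.2809 + 0.0004 + 0.0100 + 0.1225 + 0.0784 + 0.1296 + 0.0625 = 1.4888

1.4888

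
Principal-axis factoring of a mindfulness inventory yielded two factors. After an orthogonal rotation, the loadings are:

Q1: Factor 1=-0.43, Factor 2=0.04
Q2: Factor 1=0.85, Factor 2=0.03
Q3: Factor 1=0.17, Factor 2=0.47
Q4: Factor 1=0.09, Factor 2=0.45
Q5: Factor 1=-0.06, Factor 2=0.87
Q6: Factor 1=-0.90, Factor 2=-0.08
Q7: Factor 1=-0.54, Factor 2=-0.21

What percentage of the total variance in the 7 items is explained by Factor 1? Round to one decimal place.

SS loadings for Factor 1 = (-0.43)² + 0.85² + 0.17² + 0.09² + (-0.06)² + (-0.90)² + (-0.54)² = 2.0496
With 7 standardized items, total variance = 7. Proportion = 2.0496/7 = 0.2928 → 29.28%.

29.3%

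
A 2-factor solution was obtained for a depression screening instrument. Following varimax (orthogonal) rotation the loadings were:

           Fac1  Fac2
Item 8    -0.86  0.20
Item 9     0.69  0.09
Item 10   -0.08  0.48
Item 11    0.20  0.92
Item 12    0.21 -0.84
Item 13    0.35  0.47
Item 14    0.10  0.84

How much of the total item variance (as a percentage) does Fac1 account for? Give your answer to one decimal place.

20.6%

SS loadings for Fac1 = (-0.86)² + 0.69² + (-0.08)² + 0.20² + 0.21² + 0.35² + 0.10² = 1.4387
With 7 standardized items, total variance = 7. Proportion = 1.4387/7 = 0.2055 → 20.55%.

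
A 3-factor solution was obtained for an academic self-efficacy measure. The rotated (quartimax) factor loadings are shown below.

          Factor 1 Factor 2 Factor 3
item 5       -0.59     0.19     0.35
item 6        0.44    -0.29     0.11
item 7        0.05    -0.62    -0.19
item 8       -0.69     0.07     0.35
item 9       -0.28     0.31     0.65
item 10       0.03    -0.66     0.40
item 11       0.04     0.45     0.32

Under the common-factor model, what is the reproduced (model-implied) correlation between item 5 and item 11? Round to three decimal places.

r̂ = Σ λ_i·λ_j across factors = (-0.59)(0.04) + (0.19)(0.45) + (0.35)(0.32)
  = -0.0236 +0.0855 +0.1120 = 0.1739

0.174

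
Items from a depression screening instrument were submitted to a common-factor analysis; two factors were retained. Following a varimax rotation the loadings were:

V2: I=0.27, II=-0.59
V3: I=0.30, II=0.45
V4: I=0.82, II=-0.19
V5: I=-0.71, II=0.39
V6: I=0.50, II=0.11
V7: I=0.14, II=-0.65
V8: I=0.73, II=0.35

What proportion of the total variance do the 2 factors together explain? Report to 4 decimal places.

SS loadings by factor: 2.1419, 1.2959; total = 3.4378.
Total variance with 7 standardized items is 7, so the solution explains 3.4378/7 = 0.4911.

0.4911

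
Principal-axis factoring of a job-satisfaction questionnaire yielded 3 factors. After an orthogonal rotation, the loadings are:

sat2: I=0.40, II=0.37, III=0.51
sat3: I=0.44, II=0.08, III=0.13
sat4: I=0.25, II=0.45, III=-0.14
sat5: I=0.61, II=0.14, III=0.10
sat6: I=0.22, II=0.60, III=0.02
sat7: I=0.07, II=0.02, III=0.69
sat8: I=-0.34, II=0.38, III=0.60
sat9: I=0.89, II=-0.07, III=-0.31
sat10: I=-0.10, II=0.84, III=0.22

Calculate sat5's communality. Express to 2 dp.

h² = 0.61² + 0.14² + 0.10² = 0.3721 + 0.0196 + 0.0100 = 0.4017

0.40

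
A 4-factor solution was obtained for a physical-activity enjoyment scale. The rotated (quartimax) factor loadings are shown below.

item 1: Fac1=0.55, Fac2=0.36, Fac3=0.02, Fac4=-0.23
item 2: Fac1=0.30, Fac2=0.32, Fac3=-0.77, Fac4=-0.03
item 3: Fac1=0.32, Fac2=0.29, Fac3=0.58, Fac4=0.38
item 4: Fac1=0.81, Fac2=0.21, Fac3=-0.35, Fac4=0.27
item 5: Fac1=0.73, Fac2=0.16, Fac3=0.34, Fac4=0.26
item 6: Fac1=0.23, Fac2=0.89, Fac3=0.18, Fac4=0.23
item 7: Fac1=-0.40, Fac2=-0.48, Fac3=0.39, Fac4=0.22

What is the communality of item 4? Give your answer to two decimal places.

0.90

h² = 0.81² + 0.21² + (-0.35)² + 0.27² = 0.6561 + 0.0441 + 0.1225 + 0.0729 = 0.8956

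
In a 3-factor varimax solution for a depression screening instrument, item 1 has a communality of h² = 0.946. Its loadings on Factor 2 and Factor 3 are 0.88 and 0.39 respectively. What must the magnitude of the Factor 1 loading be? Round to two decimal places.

Under orthogonal rotation h² = Σλ², so λ_Factor 1² = h² − (0.9265) = 0.946 − 0.9265 = 0.0195.
|λ| = √0.0195 = 0.1396.

0.14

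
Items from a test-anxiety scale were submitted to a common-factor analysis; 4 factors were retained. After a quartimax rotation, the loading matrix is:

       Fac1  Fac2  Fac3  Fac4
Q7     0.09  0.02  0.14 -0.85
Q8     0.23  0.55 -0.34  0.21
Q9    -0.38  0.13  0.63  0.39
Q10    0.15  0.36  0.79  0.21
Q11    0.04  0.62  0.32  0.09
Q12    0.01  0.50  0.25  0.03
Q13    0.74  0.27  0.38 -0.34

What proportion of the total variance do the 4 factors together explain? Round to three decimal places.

SS loadings by factor: 0.7772, 1.1567, 1.4655, 1.0874; total = 4.4868.
Total variance with 7 standardized items is 7, so the solution explains 4.4868/7 = 0.6410.

0.641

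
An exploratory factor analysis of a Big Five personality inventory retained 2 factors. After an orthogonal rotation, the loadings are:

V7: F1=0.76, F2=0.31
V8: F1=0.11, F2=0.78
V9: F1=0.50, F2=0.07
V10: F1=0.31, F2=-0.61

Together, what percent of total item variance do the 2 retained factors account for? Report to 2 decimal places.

Communalities: 0.6737, 0.6205, 0.2549, 0.4682; Σh² = 2.0173.
Total variance with 4 standardized items is 4, so the solution explains 2.0173/4 = 0.5043 = 50.43%.

50.43%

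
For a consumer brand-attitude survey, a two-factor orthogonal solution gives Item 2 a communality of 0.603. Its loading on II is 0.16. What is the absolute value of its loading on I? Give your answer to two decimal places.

Under orthogonal rotation h² = Σλ², so λ_I² = h² − (0.0256) = 0.603 − 0.0256 = 0.5774.
|λ| = √0.5774 = 0.7599.

0.76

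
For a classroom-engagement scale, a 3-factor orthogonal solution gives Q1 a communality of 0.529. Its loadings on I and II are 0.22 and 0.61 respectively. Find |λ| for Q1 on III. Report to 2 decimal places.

0.33

Under orthogonal rotation h² = Σλ², so λ_III² = h² − (0.4205) = 0.529 − 0.4205 = 0.1085.
|λ| = √0.1085 = 0.3294.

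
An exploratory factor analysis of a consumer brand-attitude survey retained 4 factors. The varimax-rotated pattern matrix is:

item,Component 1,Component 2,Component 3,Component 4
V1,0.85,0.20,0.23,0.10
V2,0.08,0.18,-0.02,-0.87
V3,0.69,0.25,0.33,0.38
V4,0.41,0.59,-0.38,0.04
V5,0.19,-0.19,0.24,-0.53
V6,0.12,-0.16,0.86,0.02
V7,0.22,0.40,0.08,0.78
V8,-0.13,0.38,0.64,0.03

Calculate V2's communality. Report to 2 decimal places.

h² = 0.08² + 0.18² + (-0.02)² + (-0.87)² = 0.0064 + 0.0324 + 0.0004 + 0.7569 = 0.7961

0.80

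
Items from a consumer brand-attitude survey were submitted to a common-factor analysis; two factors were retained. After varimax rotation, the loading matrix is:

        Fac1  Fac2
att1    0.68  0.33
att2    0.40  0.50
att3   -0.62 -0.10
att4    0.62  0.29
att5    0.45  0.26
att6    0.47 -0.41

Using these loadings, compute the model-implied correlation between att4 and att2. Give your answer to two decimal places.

0.39

r̂ = Σ λ_i·λ_j across factors = (0.62)(0.40) + (0.29)(0.50)
  = +0.2480 +0.1450 = 0.3930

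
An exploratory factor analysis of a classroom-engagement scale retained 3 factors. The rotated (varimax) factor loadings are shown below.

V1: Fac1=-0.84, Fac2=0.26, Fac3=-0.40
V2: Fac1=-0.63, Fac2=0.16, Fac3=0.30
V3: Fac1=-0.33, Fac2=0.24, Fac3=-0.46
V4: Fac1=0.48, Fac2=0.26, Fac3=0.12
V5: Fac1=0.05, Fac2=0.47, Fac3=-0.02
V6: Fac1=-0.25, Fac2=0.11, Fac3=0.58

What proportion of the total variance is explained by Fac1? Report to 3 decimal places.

0.251

SS loadings for Fac1 = (-0.84)² + (-0.63)² + (-0.33)² + 0.48² + 0.05² + (-0.25)² = 1.5068
Proportion of variance = 1.5068 / 6 = 0.2511.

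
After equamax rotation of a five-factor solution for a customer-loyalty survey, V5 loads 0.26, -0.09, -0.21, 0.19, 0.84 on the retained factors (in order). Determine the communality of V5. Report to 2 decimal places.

0.86

h² = 0.26² + (-0.09)² + (-0.21)² + 0.19² + 0.84² = 0.0676 + 0.0081 + 0.0441 + 0.0361 + 0.7056 = 0.8615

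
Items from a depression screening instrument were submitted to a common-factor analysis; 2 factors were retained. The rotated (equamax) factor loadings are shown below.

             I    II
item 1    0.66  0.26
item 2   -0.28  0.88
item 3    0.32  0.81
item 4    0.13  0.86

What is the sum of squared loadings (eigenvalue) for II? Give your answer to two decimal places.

SS loadings for II = 0.26² + 0.88² + 0.81² + 0.86² = 0.0676 + 0.7744 + 0.6561 + 0.7396 = 2.2377

2.24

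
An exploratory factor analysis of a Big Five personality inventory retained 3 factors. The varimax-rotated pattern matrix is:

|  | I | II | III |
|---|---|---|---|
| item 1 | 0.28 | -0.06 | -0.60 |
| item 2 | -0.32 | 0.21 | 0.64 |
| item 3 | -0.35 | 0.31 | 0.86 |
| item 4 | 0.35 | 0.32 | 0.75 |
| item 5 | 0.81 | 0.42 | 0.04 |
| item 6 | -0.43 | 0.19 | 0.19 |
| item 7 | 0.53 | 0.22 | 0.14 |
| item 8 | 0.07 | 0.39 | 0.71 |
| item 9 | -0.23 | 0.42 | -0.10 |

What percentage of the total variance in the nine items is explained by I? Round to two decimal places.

SS loadings for I = 0.28² + (-0.32)² + (-0.35)² + 0.35² + 0.81² + (-0.43)² + 0.53² + 0.07² + (-0.23)² = 1.6055
With 9 standardized items, total variance = 9. Proportion = 1.6055/9 = 0.1784 → 17.84%.

17.84%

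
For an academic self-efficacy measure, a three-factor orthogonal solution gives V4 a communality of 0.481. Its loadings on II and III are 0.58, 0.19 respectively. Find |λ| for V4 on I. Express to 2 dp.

Under orthogonal rotation h² = Σλ², so λ_I² = h² − (0.3725) = 0.481 − 0.3725 = 0.1085.
|λ| = √0.1085 = 0.3294.

0.33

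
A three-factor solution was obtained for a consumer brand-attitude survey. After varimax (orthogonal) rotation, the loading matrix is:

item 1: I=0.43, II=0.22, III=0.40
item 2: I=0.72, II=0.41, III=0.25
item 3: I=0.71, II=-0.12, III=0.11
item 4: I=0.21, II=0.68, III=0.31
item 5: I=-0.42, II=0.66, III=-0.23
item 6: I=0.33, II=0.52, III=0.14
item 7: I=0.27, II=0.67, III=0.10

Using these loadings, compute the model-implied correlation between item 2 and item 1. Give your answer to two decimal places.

r̂ = Σ λ_i·λ_j across factors = (0.72)(0.43) + (0.41)(0.22) + (0.25)(0.40)
  = +0.3096 +0.0902 +0.1000 = 0.4998

0.50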